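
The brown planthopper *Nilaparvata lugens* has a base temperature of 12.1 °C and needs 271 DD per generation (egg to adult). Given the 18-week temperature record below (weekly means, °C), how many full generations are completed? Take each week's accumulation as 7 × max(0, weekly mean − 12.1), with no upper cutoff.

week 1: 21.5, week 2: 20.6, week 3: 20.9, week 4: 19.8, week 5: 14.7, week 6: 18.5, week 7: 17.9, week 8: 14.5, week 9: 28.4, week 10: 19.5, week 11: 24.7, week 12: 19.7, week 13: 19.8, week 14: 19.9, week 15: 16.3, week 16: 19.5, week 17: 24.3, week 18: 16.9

Weekly DD (7 × max(0, T̄ − 12.1)): 65.8, 59.5, 61.6, 53.9, 18.2, 44.8, 40.6, 16.8, 114.1, 51.8, 88.2, 53.2, 53.9, 54.6, 29.4, 51.8, 85.4, 33.6.
Season total = 977.2 DD.
Complete generations = ⌊977.2 / 271⌋ = 3.

3 generations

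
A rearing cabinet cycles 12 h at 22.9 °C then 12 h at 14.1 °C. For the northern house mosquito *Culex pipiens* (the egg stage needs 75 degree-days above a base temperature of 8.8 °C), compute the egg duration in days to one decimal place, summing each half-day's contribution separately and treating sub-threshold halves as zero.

7.7 days

Day half: max(0, 22.9 − 8.8) × 0.5 = 14.1 × 0.5 = 7.05 DD.
Night half: max(0, 14.1 − 8.8) × 0.5 = 5.3 × 0.5 = 2.65 DD.
Per 24 h: 9.70 DD/day.
Duration = 75 / 9.70 = 7.732 ≈ 7.7 days.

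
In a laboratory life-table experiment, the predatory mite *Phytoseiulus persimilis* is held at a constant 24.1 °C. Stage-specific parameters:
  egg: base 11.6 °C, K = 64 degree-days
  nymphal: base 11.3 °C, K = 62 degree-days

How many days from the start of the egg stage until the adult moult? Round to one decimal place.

egg: 64 / (24.1 − 11.6) = 64 / 12.5 = 5.120 d.
nymphal: 62 / (24.1 − 11.3) = 62 / 12.8 = 4.844 d.
Sum = 9.964 ≈ 10.0 days.

10.0 days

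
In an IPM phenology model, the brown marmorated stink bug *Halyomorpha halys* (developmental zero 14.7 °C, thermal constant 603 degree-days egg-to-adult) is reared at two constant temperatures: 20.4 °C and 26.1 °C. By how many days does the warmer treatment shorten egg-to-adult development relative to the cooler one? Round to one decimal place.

52.9 days

At 20.4 °C: 603 / (20.4 − 14.7) = 603 / 5.7 = 105.789 d.
At 26.1 °C: 603 / (26.1 − 14.7) = 603 / 11.4 = 52.895 d.
Difference = |105.789 − 52.895| = 52.895 ≈ 52.9 days.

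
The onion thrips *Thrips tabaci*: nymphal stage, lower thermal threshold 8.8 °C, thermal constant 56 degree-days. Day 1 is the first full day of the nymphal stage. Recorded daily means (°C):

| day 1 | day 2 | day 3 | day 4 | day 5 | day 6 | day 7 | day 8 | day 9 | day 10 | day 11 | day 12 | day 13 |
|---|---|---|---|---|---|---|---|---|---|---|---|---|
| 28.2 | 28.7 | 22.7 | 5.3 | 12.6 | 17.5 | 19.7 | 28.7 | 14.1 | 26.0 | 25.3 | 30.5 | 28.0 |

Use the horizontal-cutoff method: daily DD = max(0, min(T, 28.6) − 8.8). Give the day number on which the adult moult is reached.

Daily DD above 8.8 °C (capped at 19.8): 19.4, 19.8, 13.9, 0.0, 3.8, 8.7, 10.9, 19.8, 5.3, 17.2, 16.5, 19.8, 19.2.
Cumulative: 19.4, 39.2, 53.1, 53.1, 56.9, 65.6, 76.5, 96.3, 101.6, 118.8, 135.3, 155.1, 174.3.
The total first reaches 56 DD on day 5.

day 5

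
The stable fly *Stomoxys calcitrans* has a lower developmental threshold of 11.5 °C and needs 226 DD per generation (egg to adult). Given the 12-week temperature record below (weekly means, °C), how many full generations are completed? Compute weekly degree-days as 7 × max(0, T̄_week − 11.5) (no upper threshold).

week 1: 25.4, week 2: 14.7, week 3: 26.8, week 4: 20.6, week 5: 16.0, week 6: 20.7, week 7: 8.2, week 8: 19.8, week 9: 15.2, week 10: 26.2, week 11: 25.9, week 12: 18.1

3 generations

Weekly DD (7 × max(0, T̄ − 11.5)): 97.3, 22.4, 107.1, 63.7, 31.5, 64.4, 0.0, 58.1, 25.9, 102.9, 100.8, 46.2.
Season total = 720.3 DD.
Complete generations = ⌊720.3 / 226⌋ = 3.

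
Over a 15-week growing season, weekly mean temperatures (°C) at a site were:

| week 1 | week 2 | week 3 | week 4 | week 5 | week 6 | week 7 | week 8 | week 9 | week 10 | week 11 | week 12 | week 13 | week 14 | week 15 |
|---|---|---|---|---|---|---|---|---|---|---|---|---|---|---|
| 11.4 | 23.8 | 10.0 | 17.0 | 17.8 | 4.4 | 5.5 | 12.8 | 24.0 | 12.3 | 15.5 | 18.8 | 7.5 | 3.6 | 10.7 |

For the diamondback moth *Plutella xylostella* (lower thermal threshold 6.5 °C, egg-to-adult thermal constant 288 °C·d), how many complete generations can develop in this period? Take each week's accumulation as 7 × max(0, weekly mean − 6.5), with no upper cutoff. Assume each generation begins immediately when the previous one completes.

Weekly DD (7 × max(0, T̄ − 6.5)): 34.3, 121.1, 24.5, 73.5, 79.1, 0.0, 0.0, 44.1, 122.5, 40.6, 63.0, 86.1, 7.0, 0.0, 29.4.
Season total = 725.2 DD.
Complete generations = ⌊725.2 / 288⌋ = 2.

2 generations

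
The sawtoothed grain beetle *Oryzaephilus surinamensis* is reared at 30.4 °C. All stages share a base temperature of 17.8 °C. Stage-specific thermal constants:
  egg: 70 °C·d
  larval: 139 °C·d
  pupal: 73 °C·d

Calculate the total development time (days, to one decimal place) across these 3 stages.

22.4 days

Daily accumulation at 30.4 °C = 30.4 − 17.8 = 12.6 DD/day.
Total K = 70 + 139 + 73 = 282 DD.
Total duration = 282 / 12.6 = 22.381 ≈ 22.4 days.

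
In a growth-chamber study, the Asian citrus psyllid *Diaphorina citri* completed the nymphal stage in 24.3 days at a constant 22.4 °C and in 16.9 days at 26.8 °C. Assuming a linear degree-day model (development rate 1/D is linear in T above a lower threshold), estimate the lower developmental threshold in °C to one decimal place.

Linear rate model ⇒ the product D·(T − T_b) is constant across temperatures.
24.3·(22.4 − T_b) = 16.9·(26.8 − T_b)
T_b = (24.3·22.4 − 16.9·26.8) / (24.3 − 16.9) = 91.40 / 7.4 = 12.351 °C ≈ 12.4 °C.

12.4 °C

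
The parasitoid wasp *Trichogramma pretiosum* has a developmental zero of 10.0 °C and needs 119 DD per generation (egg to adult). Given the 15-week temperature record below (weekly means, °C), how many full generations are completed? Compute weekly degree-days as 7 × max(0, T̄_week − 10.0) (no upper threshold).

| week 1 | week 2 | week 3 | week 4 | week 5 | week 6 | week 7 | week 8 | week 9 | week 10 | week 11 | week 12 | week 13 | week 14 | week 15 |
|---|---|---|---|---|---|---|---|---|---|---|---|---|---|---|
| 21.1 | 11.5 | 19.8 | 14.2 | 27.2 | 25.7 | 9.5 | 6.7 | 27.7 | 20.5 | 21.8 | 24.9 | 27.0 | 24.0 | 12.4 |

8 generations

Weekly DD (7 × max(0, T̄ − 10.0)): 77.7, 10.5, 68.6, 29.4, 120.4, 109.9, 0.0, 0.0, 123.9, 73.5, 82.6, 104.3, 119.0, 98.0, 16.8.
Season total = 1034.6 DD.
Complete generations = ⌊1034.6 / 119⌋ = 8.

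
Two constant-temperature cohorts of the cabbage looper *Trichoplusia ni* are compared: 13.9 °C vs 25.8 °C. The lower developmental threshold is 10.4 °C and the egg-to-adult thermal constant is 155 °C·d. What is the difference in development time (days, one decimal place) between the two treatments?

At 13.9 °C: 155 / (13.9 − 10.4) = 155 / 3.5 = 44.286 d.
At 25.8 °C: 155 / (25.8 − 10.4) = 155 / 15.4 = 10.065 d.
Difference = |44.286 − 10.065| = 34.221 ≈ 34.2 days.

34.2 days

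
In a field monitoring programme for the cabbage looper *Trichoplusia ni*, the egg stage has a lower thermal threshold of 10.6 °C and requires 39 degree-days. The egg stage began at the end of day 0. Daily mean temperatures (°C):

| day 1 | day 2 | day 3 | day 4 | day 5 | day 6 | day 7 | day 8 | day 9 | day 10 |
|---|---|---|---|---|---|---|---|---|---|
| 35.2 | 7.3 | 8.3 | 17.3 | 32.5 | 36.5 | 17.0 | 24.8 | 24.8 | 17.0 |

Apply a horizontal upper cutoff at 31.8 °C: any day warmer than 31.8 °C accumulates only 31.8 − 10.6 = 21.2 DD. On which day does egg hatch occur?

day 5

Daily DD above 10.6 °C (capped at 21.2): 21.2, 0.0, 0.0, 6.7, 21.2, 21.2, 6.4, 14.2, 14.2, 6.4.
Cumulative: 21.2, 21.2, 21.2, 27.9, 49.1, 70.3, 76.7, 90.9, 105.1, 111.5.
The total first reaches 39 DD on day 5.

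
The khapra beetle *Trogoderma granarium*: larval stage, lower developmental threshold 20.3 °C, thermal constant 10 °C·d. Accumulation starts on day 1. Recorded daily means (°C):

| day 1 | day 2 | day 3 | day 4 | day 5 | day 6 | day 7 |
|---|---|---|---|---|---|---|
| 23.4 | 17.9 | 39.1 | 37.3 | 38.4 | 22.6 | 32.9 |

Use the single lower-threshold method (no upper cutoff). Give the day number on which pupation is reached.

day 3

Daily DD above 20.3 °C: 3.1, 0.0, 18.8, 17.0, 18.1, 2.3, 12.6.
Cumulative: 3.1, 3.1, 21.9, 38.9, 57.0, 59.3, 71.9.
The total first reaches 10 DD on day 3.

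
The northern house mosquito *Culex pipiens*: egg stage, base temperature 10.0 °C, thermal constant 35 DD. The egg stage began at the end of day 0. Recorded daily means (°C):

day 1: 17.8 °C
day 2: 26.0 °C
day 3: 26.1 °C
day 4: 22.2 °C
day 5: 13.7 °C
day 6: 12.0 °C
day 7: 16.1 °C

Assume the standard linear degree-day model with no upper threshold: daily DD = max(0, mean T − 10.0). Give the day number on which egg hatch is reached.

Daily DD above 10.0 °C: 7.8, 16.0, 16.1, 12.2, 3.7, 2.0, 6.1.
Cumulative: 7.8, 23.8, 39.9, 52.1, 55.8, 57.8, 63.9.
The total first reaches 35 DD on day 3.

day 3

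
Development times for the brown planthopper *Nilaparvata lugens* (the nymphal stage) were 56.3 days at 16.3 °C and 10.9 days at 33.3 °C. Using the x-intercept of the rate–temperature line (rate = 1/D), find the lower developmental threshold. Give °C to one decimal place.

Under the model K = D·(T − T_b), so D₁·(T₁ − T_b) = D₂·(T₂ − T_b).
56.3·(16.3 − T_b) = 10.9·(33.3 − T_b)
T_b = (56.3·16.3 − 10.9·33.3) / (56.3 − 10.9) = 554.72 / 45.4 = 12.219 °C ≈ 12.2 °C.

12.2 °C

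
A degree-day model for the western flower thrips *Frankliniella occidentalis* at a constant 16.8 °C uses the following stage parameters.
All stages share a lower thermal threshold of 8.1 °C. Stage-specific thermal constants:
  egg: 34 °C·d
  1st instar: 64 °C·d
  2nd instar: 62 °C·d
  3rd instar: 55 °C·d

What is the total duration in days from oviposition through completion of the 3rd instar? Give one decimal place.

Daily accumulation at 16.8 °C = 16.8 − 8.1 = 8.7 DD/day.
Total K = 34 + 64 + 62 + 55 = 215 DD.
Total duration = 215 / 8.7 = 24.713 ≈ 24.7 days.

24.7 days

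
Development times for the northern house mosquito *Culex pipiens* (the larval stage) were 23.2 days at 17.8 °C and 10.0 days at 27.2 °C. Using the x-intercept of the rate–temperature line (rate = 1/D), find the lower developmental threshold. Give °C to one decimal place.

Equal thermal constants: D₁(T₁ − T_b) = D₂(T₂ − T_b).
23.2·(17.8 − T_b) = 10.0·(27.2 − T_b)
T_b = (23.2·17.8 − 10.0·27.2) / (23.2 − 10.0) = 140.96 / 13.2 = 10.679 °C ≈ 10.7 °C.

10.7 °C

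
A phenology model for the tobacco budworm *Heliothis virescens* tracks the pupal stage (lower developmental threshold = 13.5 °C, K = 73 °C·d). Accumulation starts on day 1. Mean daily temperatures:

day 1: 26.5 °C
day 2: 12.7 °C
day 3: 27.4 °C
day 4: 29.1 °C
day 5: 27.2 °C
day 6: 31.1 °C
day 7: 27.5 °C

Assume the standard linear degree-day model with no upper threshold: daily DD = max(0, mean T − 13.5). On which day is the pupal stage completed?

day 6

Daily DD above 13.5 °C: 13.0, 0.0, 13.9, 15.6, 13.7, 17.6, 14.0.
Cumulative: 13.0, 13.0, 26.9, 42.5, 56.2, 73.8, 87.8.
The total first reaches 73 DD on day 6.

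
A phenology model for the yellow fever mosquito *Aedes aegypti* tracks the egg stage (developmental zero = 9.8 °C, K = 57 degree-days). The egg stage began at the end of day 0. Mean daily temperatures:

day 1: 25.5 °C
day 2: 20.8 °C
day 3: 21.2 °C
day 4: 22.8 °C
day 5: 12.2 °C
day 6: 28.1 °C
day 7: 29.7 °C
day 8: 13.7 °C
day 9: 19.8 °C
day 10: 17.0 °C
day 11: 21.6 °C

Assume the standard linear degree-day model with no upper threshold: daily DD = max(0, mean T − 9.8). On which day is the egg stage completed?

Daily DD above 9.8 °C: 15.7, 11.0, 11.4, 13.0, 2.4, 18.3, 19.9, 3.9, 10.0, 7.2, 11.8.
Cumulative: 15.7, 26.7, 38.1, 51.1, 53.5, 71.8, 91.7, 95.6, 105.6, 112.8, 124.6.
The total first reaches 57 DD on day 6.

day 6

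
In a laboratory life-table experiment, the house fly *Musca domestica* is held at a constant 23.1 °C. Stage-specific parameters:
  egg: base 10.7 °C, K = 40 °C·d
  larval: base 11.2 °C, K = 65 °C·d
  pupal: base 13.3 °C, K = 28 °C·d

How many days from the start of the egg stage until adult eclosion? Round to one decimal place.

egg: 40 / (23.1 − 10.7) = 40 / 12.4 = 3.226 d.
larval: 65 / (23.1 − 11.2) = 65 / 11.9 = 5.462 d.
pupal: 28 / (23.1 − 13.3) = 28 / 9.8 = 2.857 d.
Sum = 11.545 ≈ 11.5 days.

11.5 days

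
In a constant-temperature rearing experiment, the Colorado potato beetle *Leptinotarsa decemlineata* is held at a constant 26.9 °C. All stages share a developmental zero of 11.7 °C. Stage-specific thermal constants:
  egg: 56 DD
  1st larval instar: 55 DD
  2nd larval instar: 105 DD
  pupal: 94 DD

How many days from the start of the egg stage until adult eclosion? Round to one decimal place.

Daily accumulation at 26.9 °C = 26.9 − 11.7 = 15.2 DD/day.
Total K = 56 + 55 + 105 + 94 = 310 DD.
Total duration = 310 / 15.2 = 20.395 ≈ 20.4 days.

20.4 days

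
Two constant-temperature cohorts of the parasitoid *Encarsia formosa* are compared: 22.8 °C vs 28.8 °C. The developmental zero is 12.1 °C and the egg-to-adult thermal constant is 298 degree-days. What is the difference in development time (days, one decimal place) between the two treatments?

10.0 days

At 22.8 °C: 298 / (22.8 − 12.1) = 298 / 10.7 = 27.850 d.
At 28.8 °C: 298 / (28.8 − 12.1) = 298 / 16.7 = 17.844 d.
Difference = |27.850 − 17.844| = 10.006 ≈ 10.0 days.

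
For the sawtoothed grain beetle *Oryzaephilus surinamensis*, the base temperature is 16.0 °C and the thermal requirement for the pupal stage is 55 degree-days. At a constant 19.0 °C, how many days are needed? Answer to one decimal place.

18.3 days

Daily accumulation = 19.0 − 16.0 = 3.0 DD/day.
Duration = 55 / 3.0 = 18.333 ≈ 18.3 days.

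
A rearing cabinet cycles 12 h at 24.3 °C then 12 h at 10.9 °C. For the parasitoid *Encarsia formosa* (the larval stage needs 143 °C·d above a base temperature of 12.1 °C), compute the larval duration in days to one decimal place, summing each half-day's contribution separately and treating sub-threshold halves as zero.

23.4 days

Day half: max(0, 24.3 − 12.1) × 0.5 = 12.2 × 0.5 = 6.10 DD.
Night half: max(0, 10.9 − 12.1) × 0.5 = 0.0 × 0.5 = 0.00 DD.
Per 24 h: 6.10 DD/day.
Duration = 143 / 6.10 = 23.443 ≈ 23.4 days.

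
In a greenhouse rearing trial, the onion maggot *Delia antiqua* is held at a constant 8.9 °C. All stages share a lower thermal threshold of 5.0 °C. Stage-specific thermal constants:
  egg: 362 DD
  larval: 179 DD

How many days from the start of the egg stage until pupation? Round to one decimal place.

138.7 days

Daily accumulation at 8.9 °C = 8.9 − 5.0 = 3.9 DD/day.
Total K = 362 + 179 = 541 DD.
Total duration = 541 / 3.9 = 138.718 ≈ 138.7 days.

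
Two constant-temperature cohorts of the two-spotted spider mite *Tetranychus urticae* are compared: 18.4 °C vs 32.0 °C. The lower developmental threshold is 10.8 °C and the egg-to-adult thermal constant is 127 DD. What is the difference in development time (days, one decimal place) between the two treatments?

10.7 days

At 18.4 °C: 127 / (18.4 − 10.8) = 127 / 7.6 = 16.711 d.
At 32.0 °C: 127 / (32.0 − 10.8) = 127 / 21.2 = 5.991 d.
Difference = |16.711 − 5.991| = 10.720 ≈ 10.7 days.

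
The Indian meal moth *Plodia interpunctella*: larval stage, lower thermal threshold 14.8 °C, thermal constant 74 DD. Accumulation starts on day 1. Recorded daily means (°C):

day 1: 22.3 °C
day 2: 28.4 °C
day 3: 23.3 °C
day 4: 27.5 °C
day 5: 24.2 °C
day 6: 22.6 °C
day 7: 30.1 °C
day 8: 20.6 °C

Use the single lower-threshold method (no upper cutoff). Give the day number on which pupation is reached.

Daily DD above 14.8 °C: 7.5, 13.6, 8.5, 12.7, 9.4, 7.8, 15.3, 5.8.
Cumulative: 7.5, 21.1, 29.6, 42.3, 51.7, 59.5, 74.8, 80.6.
The total first reaches 74 DD on day 7.

day 7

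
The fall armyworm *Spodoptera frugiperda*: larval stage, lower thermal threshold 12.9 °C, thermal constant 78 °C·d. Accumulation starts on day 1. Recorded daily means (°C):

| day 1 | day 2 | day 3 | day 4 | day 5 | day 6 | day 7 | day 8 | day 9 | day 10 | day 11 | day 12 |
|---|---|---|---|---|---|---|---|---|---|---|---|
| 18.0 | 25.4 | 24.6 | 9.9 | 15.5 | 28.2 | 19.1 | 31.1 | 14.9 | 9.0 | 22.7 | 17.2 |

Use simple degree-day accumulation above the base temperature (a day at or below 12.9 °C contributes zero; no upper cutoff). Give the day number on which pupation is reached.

day 11

Daily DD above 12.9 °C: 5.1, 12.5, 11.7, 0.0, 2.6, 15.3, 6.2, 18.2, 2.0, 0.0, 9.8, 4.3.
Cumulative: 5.1, 17.6, 29.3, 29.3, 31.9, 47.2, 53.4, 71.6, 73.6, 73.6, 83.4, 87.7.
The total first reaches 78 DD on day 11.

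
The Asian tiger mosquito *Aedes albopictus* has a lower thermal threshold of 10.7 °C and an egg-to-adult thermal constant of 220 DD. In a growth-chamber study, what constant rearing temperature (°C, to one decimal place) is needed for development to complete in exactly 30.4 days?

17.9 °C

Required daily accumulation = 220 / 30.4 = 7.237 DD/day.
T = T_base + 7.237 = 10.7 + 7.237 = 17.937 ≈ 17.9 °C.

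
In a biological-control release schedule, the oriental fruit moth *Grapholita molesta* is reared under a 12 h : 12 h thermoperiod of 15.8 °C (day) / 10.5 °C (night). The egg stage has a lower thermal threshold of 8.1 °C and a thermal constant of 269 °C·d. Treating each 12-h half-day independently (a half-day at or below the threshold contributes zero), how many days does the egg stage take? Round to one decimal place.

Day half: max(0, 15.8 − 8.1) × 0.5 = 7.7 × 0.5 = 3.85 DD.
Night half: max(0, 10.5 − 8.1) × 0.5 = 2.4 × 0.5 = 1.20 DD.
Per 24 h: 5.05 DD/day.
Duration = 269 / 5.05 = 53.267 ≈ 53.3 days.

53.3 days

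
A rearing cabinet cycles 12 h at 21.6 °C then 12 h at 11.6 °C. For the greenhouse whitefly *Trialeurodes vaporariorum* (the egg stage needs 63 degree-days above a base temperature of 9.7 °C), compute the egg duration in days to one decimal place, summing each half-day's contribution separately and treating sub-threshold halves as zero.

Day half: max(0, 21.6 − 9.7) × 0.5 = 11.9 × 0.5 = 5.95 DD.
Night half: max(0, 11.6 − 9.7) × 0.5 = 1.9 × 0.5 = 0.95 DD.
Per 24 h: 6.90 DD/day.
Duration = 63 / 6.90 = 9.130 ≈ 9.1 days.

9.1 days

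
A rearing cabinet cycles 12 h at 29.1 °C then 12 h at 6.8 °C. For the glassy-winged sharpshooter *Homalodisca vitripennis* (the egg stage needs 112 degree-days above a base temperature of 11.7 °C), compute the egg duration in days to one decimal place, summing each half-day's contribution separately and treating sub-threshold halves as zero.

Day half: max(0, 29.1 − 11.7) × 0.5 = 17.4 × 0.5 = 8.70 DD.
Night half: max(0, 6.8 − 11.7) × 0.5 = 0.0 × 0.5 = 0.00 DD.
Per 24 h: 8.70 DD/day.
Duration = 112 / 8.70 = 12.874 ≈ 12.9 days.

12.9 days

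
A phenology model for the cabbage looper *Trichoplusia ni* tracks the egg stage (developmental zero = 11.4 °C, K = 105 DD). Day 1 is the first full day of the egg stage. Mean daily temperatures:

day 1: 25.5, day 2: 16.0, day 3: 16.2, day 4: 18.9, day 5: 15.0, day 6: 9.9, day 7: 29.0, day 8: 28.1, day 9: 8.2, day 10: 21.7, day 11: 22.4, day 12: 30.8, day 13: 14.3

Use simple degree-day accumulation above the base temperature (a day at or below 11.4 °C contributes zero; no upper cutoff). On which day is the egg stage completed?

day 12

Daily DD above 11.4 °C: 14.1, 4.6, 4.8, 7.5, 3.6, 0.0, 17.6, 16.7, 0.0, 10.3, 11.0, 19.4, 2.9.
Cumulative: 14.1, 18.7, 23.5, 31.0, 34.6, 34.6, 52.2, 68.9, 68.9, 79.2, 90.2, 109.6, 112.5.
The total first reaches 105 DD on day 12.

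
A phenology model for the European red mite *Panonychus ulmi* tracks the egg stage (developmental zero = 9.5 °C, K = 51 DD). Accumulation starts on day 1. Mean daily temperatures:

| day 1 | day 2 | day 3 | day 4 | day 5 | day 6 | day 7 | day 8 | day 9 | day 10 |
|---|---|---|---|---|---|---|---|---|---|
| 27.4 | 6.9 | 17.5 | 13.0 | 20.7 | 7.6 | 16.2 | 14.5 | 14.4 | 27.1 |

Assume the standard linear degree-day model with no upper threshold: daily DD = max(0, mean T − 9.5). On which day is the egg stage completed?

day 8

Daily DD above 9.5 °C: 17.9, 0.0, 8.0, 3.5, 11.2, 0.0, 6.7, 5.0, 4.9, 17.6.
Cumulative: 17.9, 17.9, 25.9, 29.4, 40.6, 40.6, 47.3, 52.3, 57.2, 74.8.
The total first reaches 51 DD on day 8.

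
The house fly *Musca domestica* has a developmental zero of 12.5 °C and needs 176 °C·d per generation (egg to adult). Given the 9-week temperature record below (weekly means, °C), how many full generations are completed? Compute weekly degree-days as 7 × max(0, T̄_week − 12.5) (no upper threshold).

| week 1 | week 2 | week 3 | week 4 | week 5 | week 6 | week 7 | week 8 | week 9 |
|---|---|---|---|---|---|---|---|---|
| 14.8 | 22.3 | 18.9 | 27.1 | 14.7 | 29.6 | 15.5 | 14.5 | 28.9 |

Weekly DD (7 × max(0, T̄ − 12.5)): 16.1, 68.6, 44.8, 102.2, 15.4, 119.7, 21.0, 14.0, 114.8.
Season total = 516.6 DD.
Complete generations = ⌊516.6 / 176⌋ = 2.

2 generations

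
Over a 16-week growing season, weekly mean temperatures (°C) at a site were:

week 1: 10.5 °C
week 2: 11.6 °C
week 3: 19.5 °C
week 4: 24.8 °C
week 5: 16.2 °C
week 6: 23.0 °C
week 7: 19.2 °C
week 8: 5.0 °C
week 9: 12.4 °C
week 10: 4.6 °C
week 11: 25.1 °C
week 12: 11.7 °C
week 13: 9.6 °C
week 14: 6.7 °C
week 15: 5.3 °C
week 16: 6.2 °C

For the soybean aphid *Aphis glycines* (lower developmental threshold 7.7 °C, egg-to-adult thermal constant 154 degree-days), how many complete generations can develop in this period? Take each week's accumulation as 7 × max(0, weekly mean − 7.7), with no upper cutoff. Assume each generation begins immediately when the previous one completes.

Weekly DD (7 × max(0, T̄ − 7.7)): 19.6, 27.3, 82.6, 119.7, 59.5, 107.1, 80.5, 0.0, 32.9, 0.0, 121.8, 28.0, 13.3, 0.0, 0.0, 0.0.
Season total = 692.3 DD.
Complete generations = ⌊692.3 / 154⌋ = 4.

4 generations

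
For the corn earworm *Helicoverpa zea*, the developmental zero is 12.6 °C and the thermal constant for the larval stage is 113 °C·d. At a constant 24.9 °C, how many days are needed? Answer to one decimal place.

Daily accumulation = 24.9 − 12.6 = 12.3 DD/day.
Duration = 113 / 12.3 = 9.187 ≈ 9.2 days.

9.2 days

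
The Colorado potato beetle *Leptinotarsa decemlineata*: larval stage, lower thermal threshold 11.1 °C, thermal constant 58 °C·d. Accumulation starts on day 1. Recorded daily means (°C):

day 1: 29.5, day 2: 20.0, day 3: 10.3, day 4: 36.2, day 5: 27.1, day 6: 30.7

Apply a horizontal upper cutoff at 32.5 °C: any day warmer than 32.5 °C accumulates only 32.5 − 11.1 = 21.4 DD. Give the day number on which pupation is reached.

Daily DD above 11.1 °C (capped at 21.4): 18.4, 8.9, 0.0, 21.4, 16.0, 19.6.
Cumulative: 18.4, 27.3, 27.3, 48.7, 64.7, 84.3.
The total first reaches 58 DD on day 5.

day 5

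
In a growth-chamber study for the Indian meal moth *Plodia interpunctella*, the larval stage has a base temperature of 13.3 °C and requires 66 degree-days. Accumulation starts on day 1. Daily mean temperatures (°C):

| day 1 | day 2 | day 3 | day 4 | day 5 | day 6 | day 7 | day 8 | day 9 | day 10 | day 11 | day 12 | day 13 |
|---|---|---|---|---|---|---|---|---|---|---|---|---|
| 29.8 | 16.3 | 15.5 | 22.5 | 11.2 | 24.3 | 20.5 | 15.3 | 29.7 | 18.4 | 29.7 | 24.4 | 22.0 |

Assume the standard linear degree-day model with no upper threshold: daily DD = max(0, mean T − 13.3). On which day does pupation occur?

Daily DD above 13.3 °C: 16.5, 3.0, 2.2, 9.2, 0.0, 11.0, 7.2, 2.0, 16.4, 5.1, 16.4, 11.1, 8.7.
Cumulative: 16.5, 19.5, 21.7, 30.9, 30.9, 41.9, 49.1, 51.1, 67.5, 72.6, 89.0, 100.1, 108.8.
The total first reaches 66 DD on day 9.

day 9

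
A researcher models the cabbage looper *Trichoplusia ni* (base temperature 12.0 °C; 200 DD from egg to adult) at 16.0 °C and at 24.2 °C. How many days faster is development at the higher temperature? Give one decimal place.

At 16.0 °C: 200 / (16.0 − 12.0) = 200 / 4.0 = 50.000 d.
At 24.2 °C: 200 / (24.2 − 12.0) = 200 / 12.2 = 16.393 d.
Difference = |50.000 − 16.393| = 33.607 ≈ 33.6 days.

33.6 days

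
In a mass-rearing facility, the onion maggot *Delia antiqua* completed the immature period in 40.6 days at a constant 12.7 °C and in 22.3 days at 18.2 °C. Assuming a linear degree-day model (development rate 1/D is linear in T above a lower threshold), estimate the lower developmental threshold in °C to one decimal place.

6.0 °C

Equal thermal constants: D₁(T₁ − T_b) = D₂(T₂ − T_b).
40.6·(12.7 − T_b) = 22.3·(18.2 − T_b)
T_b = (40.6·12.7 − 22.3·18.2) / (40.6 − 22.3) = 109.76 / 18.3 = 5.998 °C ≈ 6.0 °C.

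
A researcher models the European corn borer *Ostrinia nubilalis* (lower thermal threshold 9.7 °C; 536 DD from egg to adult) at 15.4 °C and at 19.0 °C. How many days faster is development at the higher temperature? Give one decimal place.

At 15.4 °C: 536 / (15.4 − 9.7) = 536 / 5.7 = 94.035 d.
At 19.0 °C: 536 / (19.0 − 9.7) = 536 / 9.3 = 57.634 d.
Difference = |94.035 − 57.634| = 36.401 ≈ 36.4 days.

36.4 days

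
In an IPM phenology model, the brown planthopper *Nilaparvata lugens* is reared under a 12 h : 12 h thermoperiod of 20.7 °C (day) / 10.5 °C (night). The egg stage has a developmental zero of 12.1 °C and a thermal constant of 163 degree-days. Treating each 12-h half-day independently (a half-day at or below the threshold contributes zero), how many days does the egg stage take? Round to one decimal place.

Day half: max(0, 20.7 − 12.1) × 0.5 = 8.6 × 0.5 = 4.30 DD.
Night half: max(0, 10.5 − 12.1) × 0.5 = 0.0 × 0.5 = 0.00 DD.
Per 24 h: 4.30 DD/day.
Duration = 163 / 4.30 = 37.907 ≈ 37.9 days.

37.9 days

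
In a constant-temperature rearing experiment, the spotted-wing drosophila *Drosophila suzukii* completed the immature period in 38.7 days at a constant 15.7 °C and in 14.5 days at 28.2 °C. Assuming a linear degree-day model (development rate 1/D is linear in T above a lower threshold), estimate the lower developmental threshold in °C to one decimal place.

8.2 °C

Under the model K = D·(T − T_b), so D₁·(T₁ − T_b) = D₂·(T₂ − T_b).
38.7·(15.7 − T_b) = 14.5·(28.2 − T_b)
T_b = (38.7·15.7 − 14.5·28.2) / (38.7 − 14.5) = 198.69 / 24.2 = 8.210 °C ≈ 8.2 °C.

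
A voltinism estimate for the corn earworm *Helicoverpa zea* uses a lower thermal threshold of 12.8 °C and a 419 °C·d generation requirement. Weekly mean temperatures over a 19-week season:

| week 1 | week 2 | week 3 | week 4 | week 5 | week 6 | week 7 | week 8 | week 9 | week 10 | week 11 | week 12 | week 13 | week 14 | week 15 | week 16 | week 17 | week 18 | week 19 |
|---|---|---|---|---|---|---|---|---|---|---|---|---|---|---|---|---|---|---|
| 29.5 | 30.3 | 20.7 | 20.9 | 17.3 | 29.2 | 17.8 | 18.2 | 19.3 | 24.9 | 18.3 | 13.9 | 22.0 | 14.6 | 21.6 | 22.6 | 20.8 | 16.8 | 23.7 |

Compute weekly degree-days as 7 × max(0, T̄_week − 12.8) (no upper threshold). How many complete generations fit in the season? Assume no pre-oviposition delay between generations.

Weekly DD (7 × max(0, T̄ − 12.8)): 116.9, 122.5, 55.3, 56.7, 31.5, 114.8, 35.0, 37.8, 45.5, 84.7, 38.5, 7.7, 64.4, 12.6, 61.6, 68.6, 56.0, 28.0, 76.3.
Season total = 1114.4 DD.
Complete generations = ⌊1114.4 / 419⌋ = 2.

2 generations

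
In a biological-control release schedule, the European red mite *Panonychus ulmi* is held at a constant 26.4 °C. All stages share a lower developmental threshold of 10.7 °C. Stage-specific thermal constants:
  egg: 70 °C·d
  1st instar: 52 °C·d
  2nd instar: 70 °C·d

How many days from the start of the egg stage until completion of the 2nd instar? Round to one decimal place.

Daily accumulation at 26.4 °C = 26.4 − 10.7 = 15.7 DD/day.
Total K = 70 + 52 + 70 = 192 DD.
Total duration = 192 / 15.7 = 12.229 ≈ 12.2 days.

12.2 days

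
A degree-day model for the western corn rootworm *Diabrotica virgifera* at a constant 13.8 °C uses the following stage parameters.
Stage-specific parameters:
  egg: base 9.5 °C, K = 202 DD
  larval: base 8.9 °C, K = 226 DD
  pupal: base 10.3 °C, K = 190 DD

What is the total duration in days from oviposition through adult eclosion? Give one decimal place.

147.4 days

egg: 202 / (13.8 − 9.5) = 202 / 4.3 = 46.977 d.
larval: 226 / (13.8 − 8.9) = 226 / 4.9 = 46.122 d.
pupal: 190 / (13.8 − 10.3) = 190 / 3.5 = 54.286 d.
Sum = 147.385 ≈ 147.4 days.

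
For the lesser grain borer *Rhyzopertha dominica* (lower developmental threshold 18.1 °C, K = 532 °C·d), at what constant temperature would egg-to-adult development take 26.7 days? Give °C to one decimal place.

38.0 °C

Required daily accumulation = 532 / 26.7 = 19.925 DD/day.
T = T_base + 19.925 = 18.1 + 19.925 = 38.025 ≈ 38.0 °C.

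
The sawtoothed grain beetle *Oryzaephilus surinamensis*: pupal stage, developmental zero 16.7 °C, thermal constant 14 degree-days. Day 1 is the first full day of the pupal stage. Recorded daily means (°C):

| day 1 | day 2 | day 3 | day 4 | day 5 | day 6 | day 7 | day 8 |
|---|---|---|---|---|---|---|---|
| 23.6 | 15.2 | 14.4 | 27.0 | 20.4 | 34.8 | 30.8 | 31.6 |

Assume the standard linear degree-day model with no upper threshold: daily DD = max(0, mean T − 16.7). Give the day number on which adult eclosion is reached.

Daily DD above 16.7 °C: 6.9, 0.0, 0.0, 10.3, 3.7, 18.1, 14.1, 14.9.
Cumulative: 6.9, 6.9, 6.9, 17.2, 20.9, 39.0, 53.1, 68.0.
The total first reaches 14 DD on day 4.

day 4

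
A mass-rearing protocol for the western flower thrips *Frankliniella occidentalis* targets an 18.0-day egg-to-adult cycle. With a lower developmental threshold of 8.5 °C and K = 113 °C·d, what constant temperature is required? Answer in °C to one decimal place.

Required daily accumulation = 113 / 18.0 = 6.278 DD/day.
T = T_base + 6.278 = 8.5 + 6.278 = 14.778 ≈ 14.8 °C.

14.8 °C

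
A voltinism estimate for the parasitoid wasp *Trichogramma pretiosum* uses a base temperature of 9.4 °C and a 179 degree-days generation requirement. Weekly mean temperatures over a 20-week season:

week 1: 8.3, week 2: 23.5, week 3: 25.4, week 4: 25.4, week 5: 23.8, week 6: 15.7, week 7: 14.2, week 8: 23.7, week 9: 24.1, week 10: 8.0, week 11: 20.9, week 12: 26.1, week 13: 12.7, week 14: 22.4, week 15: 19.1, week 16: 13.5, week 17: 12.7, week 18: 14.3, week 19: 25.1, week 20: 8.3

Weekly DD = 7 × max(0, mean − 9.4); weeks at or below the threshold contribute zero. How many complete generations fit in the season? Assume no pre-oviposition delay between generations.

Weekly DD (7 × max(0, T̄ − 9.4)): 0.0, 98.7, 112.0, 112.0, 100.8, 44.1, 33.6, 100.1, 102.9, 0.0, 80.5, 116.9, 23.1, 91.0, 67.9, 28.7, 23.1, 34.3, 109.9, 0.0.
Season total = 1279.6 DD.
Complete generations = ⌊1279.6 / 179⌋ = 7.

7 generations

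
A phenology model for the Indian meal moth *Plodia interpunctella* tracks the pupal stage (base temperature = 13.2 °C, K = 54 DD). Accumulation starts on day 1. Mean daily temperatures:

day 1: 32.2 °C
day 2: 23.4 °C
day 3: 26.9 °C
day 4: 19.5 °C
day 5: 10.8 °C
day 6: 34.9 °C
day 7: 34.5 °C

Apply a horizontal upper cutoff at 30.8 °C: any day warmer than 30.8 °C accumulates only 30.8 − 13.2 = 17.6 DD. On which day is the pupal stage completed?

day 6

Daily DD above 13.2 °C (capped at 17.6): 17.6, 10.2, 13.7, 6.3, 0.0, 17.6, 17.6.
Cumulative: 17.6, 27.8, 41.5, 47.8, 47.8, 65.4, 83.0.
The total first reaches 54 DD on day 6.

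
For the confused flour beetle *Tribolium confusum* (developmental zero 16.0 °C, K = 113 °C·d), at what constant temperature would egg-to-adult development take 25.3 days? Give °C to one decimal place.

Required daily accumulation = 113 / 25.3 = 4.466 DD/day.
T = T_base + 4.466 = 16.0 + 4.466 = 20.466 ≈ 20.5 °C.

20.5 °C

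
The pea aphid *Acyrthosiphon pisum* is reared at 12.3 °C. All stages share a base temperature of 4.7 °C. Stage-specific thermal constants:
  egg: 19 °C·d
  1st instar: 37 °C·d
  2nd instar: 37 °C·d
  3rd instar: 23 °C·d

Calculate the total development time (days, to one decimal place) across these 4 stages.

15.3 days

Daily accumulation at 12.3 °C = 12.3 − 4.7 = 7.6 DD/day.
Total K = 19 + 37 + 37 + 23 = 116 DD.
Total duration = 116 / 7.6 = 15.263 ≈ 15.3 days.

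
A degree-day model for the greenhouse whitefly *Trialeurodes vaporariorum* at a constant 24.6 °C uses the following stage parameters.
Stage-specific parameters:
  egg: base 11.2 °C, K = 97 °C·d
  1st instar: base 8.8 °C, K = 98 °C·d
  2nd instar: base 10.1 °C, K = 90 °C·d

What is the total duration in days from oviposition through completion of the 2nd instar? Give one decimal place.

19.6 days

egg: 97 / (24.6 − 11.2) = 97 / 13.4 = 7.239 d.
1st instar: 98 / (24.6 − 8.8) = 98 / 15.8 = 6.203 d.
2nd instar: 90 / (24.6 − 10.1) = 90 / 14.5 = 6.207 d.
Sum = 19.648 ≈ 19.6 days.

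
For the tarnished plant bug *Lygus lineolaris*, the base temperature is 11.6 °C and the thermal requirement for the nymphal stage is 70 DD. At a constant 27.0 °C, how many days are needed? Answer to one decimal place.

4.5 days

Daily accumulation = 27.0 − 11.6 = 15.4 DD/day.
Duration = 70 / 15.4 = 4.545 ≈ 4.5 days.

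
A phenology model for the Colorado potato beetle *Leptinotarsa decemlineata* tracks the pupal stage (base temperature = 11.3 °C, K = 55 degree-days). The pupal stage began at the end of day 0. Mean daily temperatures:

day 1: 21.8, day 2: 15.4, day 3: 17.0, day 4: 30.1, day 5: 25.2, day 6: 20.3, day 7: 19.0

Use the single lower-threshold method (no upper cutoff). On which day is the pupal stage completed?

day 6

Daily DD above 11.3 °C: 10.5, 4.1, 5.7, 18.8, 13.9, 9.0, 7.7.
Cumulative: 10.5, 14.6, 20.3, 39.1, 53.0, 62.0, 69.7.
The total first reaches 55 DD on day 6.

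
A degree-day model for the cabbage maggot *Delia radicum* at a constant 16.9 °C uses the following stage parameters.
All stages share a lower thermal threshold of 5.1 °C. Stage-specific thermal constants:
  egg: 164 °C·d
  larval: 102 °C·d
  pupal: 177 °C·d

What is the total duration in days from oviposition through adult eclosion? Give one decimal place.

Daily accumulation at 16.9 °C = 16.9 − 5.1 = 11.8 DD/day.
Total K = 164 + 102 + 177 = 443 DD.
Total duration = 443 / 11.8 = 37.542 ≈ 37.5 days.

37.5 days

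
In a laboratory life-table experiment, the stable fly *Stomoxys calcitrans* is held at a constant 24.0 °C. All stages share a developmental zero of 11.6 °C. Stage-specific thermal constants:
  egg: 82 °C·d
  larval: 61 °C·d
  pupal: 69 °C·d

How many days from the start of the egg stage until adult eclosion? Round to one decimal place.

Daily accumulation at 24.0 °C = 24.0 − 11.6 = 12.4 DD/day.
Total K = 82 + 61 + 69 = 212 DD.
Total duration = 212 / 12.4 = 17.097 ≈ 17.1 days.

17.1 days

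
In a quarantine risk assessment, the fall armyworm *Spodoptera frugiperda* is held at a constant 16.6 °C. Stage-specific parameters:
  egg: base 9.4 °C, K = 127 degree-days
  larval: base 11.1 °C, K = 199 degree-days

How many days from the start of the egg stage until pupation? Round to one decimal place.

53.8 days

egg: 127 / (16.6 − 9.4) = 127 / 7.2 = 17.639 d.
larval: 199 / (16.6 − 11.1) = 199 / 5.5 = 36.182 d.
Sum = 53.821 ≈ 53.8 days.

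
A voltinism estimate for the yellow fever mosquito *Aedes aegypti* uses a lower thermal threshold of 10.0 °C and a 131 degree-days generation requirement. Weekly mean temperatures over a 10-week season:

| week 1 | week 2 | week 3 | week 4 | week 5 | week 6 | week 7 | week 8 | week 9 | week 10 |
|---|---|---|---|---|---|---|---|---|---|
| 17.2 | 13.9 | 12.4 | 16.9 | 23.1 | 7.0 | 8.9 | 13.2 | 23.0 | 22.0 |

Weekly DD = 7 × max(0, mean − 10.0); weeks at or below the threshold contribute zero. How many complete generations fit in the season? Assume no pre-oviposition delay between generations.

3 generations

Weekly DD (7 × max(0, T̄ − 10.0)): 50.4, 27.3, 16.8, 48.3, 91.7, 0.0, 0.0, 22.4, 91.0, 84.0.
Season total = 431.9 DD.
Complete generations = ⌊431.9 / 131⌋ = 3.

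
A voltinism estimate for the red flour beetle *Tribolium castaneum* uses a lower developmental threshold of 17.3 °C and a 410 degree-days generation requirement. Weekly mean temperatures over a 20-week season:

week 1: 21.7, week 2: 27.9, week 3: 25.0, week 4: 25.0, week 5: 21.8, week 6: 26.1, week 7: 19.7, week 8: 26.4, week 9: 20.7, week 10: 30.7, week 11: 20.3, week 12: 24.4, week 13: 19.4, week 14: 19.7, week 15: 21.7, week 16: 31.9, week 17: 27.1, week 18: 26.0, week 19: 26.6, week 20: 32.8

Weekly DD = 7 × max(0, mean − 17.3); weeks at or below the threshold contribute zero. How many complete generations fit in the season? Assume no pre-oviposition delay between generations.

Weekly DD (7 × max(0, T̄ − 17.3)): 30.8, 74.2, 53.9, 53.9, 31.5, 61.6, 16.8, 63.7, 23.8, 93.8, 21.0, 49.7, 14.7, 16.8, 30.8, 102.2, 68.6, 60.9, 65.1, 108.5.
Season total = 1042.3 DD.
Complete generations = ⌊1042.3 / 410⌋ = 2.

2 generations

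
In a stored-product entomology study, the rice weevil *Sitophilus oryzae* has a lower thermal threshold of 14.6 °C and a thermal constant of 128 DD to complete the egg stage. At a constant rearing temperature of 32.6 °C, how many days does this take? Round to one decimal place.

7.1 days

Daily accumulation = 32.6 − 14.6 = 18.0 DD/day.
Duration = 128 / 18.0 = 7.111 ≈ 7.1 days.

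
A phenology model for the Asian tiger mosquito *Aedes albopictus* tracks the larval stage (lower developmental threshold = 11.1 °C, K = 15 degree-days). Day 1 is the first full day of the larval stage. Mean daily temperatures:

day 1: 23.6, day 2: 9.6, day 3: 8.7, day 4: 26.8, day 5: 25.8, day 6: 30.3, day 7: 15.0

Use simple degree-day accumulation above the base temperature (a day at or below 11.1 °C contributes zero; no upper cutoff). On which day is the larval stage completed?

day 4

Daily DD above 11.1 °C: 12.5, 0.0, 0.0, 15.7, 14.7, 19.2, 3.9.
Cumulative: 12.5, 12.5, 12.5, 28.2, 42.9, 62.1, 66.0.
The total first reaches 15 DD on day 4.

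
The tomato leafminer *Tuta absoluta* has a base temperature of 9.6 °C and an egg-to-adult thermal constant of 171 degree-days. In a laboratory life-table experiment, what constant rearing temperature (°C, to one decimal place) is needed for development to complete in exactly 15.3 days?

Required daily accumulation = 171 / 15.3 = 11.176 DD/day.
T = T_base + 11.176 = 9.6 + 11.176 = 20.776 ≈ 20.8 °C.

20.8 °C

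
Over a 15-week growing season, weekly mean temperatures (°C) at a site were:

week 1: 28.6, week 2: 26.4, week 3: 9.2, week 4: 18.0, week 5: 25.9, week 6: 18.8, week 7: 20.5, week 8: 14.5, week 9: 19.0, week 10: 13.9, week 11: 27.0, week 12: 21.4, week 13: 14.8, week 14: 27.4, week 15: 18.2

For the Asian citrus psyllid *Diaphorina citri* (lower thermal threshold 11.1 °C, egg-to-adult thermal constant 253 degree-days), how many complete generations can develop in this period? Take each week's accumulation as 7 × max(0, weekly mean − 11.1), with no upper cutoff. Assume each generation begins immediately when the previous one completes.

Weekly DD (7 × max(0, T̄ − 11.1)): 122.5, 107.1, 0.0, 48.3, 103.6, 53.9, 65.8, 23.8, 55.3, 19.6, 111.3, 72.1, 25.9, 114.1, 49.7.
Season total = 973.0 DD.
Complete generations = ⌊973.0 / 253⌋ = 3.

3 generations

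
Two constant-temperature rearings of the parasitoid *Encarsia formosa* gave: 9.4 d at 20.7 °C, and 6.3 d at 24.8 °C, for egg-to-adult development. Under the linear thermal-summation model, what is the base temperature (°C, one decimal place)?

12.4 °C

Under the model K = D·(T − T_b), so D₁·(T₁ − T_b) = D₂·(T₂ − T_b).
9.4·(20.7 − T_b) = 6.3·(24.8 − T_b)
T_b = (9.4·20.7 − 6.3·24.8) / (9.4 − 6.3) = 38.34 / 3.1 = 12.368 °C ≈ 12.4 °C.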